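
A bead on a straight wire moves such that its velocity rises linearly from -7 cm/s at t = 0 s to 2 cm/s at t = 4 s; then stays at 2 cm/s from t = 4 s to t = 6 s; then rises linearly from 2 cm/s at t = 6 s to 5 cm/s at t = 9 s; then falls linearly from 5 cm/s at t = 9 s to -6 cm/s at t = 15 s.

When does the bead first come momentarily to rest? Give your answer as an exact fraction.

t = 28/9 s

v changes sign on 0–4 s (from -7 to 2); the graph is linear there, so v = 0 at t = 0 + (7)·(4 − 0)/(2 − -7) = 28/9 s.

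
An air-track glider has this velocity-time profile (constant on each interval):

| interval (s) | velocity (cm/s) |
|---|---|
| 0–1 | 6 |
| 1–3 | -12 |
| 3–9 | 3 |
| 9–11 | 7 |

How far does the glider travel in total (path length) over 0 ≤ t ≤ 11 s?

Total distance travelled is ∫|v| dt — sum the magnitudes of each area piece.
0–1 s: |6| × 1 = 6 cm
1–3 s: |-12| × 2 = 24 cm
3–9 s: |3| × 6 = 18 cm
9–11 s: |7| × 2 = 14 cm
Total distance = 62 cm

62 cm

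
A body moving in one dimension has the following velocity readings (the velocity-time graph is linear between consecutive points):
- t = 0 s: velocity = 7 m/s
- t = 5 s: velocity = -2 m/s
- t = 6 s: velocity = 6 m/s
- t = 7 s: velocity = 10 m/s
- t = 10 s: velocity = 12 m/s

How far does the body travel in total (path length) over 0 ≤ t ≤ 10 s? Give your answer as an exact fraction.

Total distance travelled is ∫|v| dt — sum the magnitudes of each area piece.
0–5 s: v = 0 at t = 35/9 s; triangle areas 245/18 + 10/9 = 265/18 m
5–6 s: v = 0 at t = 5.25 s; triangle areas 0.25 + 2.25 = 2.5 m
6–7 s: |½(6 + 10)(1)| = 8 m
7–10 s: |½(10 + 12)(3)| = 33 m
Total distance = 524/9 m

524/9 m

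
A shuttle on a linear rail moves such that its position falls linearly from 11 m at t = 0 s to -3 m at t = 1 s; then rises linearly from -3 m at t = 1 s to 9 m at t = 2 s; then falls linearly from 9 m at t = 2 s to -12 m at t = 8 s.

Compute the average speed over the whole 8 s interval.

5.875 m/s

Average speed = (total path length)/(elapsed time); on a piecewise-linear x-t graph the path length is Σ|Δx|.
0–1 s: |Δx| = |-3 − 11| = 14 m
1–2 s: |Δx| = |9 − -3| = 12 m
2–8 s: |Δx| = |-12 − 9| = 21 m
Total path = 47 m; average speed = 47/8 = 5.875 m/s.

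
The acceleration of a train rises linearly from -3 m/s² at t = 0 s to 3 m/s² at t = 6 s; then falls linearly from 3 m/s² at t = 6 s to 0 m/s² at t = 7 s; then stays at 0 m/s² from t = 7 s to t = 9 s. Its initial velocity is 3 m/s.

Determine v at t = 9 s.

4.5 m/s

Δv equals the area under the a-t graph; then v = v₀ + Δv.
0–6 s: ½(-3 + 3)(6) = 0 m/s
6–7 s: ½(3 + 0)(1) = 1.5 m/s
7–9 s: 0 × 2 = 0 m/s
Δv = 1.5 m/s, so v(9) = 3 + (1.5) = 4.5 m/s.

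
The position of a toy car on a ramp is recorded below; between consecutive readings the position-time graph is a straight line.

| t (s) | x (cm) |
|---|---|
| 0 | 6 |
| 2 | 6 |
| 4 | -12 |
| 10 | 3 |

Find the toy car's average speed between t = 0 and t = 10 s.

Average speed = (total path length)/(elapsed time); on a piecewise-linear x-t graph the path length is Σ|Δx|.
0–2 s: |Δx| = |6 − 6| = 0 cm
2–4 s: |Δx| = |-12 − 6| = 18 cm
4–10 s: |Δx| = |3 − -12| = 15 cm
Total path = 33 cm; average speed = 33/10 = 3.3 cm/s.

3.3 cm/s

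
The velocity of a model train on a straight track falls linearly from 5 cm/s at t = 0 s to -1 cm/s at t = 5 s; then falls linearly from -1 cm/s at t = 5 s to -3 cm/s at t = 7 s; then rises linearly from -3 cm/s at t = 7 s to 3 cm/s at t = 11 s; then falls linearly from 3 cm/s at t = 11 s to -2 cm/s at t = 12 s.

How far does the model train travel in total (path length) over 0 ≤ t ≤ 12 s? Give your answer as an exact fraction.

Total distance travelled is ∫|v| dt — sum the magnitudes of each area piece.
0–5 s: v = 0 at t = 25/6 s; triangle areas 125/12 + 5/12 = 65/6 cm
5–7 s: |½(-1 + -3)(2)| = 4 cm
7–11 s: v = 0 at t = 9 s; triangle areas 3 + 3 = 6 cm
11–12 s: v = 0 at t = 11.6 s; triangle areas 0.9 + 0.4 = 1.3 cm
Total distance = 332/15 cm

332/15 cm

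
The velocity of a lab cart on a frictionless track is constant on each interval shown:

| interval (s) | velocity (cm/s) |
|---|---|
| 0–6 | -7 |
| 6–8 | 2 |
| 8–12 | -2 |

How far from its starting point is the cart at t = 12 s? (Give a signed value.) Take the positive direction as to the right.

-46 cm

Displacement is the signed area under the v-t curve.
0–6 s: -7 × 6 = -42 cm
6–8 s: 2 × 2 = 4 cm
8–12 s: -2 × 4 = -8 cm
Net displacement = -46 cm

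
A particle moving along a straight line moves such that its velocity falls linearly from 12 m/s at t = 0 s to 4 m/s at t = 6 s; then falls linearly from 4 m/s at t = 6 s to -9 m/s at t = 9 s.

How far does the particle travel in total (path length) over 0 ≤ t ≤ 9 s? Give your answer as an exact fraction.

Distance (not displacement) is the total path length: add the absolute areas under v-t.
0–6 s: |½(12 + 4)(6)| = 48 m
6–9 s: v = 0 at t = 90/13 s; triangle areas 24/13 + 243/26 = 291/26 m
Total distance = 1539/26 m

1539/26 m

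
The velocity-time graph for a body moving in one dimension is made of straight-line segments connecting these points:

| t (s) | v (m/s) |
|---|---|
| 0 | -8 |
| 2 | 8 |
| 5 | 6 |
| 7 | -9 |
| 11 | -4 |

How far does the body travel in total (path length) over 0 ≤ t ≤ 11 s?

62.8 m

Total distance travelled is ∫|v| dt — sum the magnitudes of each area piece.
0–2 s: v = 0 at t = 1 s; triangle areas 4 + 4 = 8 m
2–5 s: |½(8 + 6)(3)| = 21 m
5–7 s: v = 0 at t = 5.8 s; triangle areas 2.4 + 5.4 = 7.8 m
7–11 s: |½(-9 + -4)(4)| = 26 m
Total distance = 62.8 m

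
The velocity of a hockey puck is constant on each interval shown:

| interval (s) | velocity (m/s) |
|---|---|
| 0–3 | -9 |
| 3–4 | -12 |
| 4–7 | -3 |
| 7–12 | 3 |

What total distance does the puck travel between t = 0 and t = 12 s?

63 m

Distance (not displacement) is the total path length: add the absolute areas under v-t.
0–3 s: |-9| × 3 = 27 m
3–4 s: |-12| × 1 = 12 m
4–7 s: |-3| × 3 = 9 m
7–12 s: |3| × 5 = 15 m
Total distance = 63 m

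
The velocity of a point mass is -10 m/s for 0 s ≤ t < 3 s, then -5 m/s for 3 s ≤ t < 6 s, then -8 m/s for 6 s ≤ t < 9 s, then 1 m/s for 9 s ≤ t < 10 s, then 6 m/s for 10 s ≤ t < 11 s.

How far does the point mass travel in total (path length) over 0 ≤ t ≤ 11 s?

Total distance travelled is ∫|v| dt — sum the magnitudes of each area piece.
0–3 s: |-10| × 3 = 30 m
3–6 s: |-5| × 3 = 15 m
6–9 s: |-8| × 3 = 24 m
9–10 s: |1| × 1 = 1 m
10–11 s: |6| × 1 = 6 m
Total distance = 76 m

76 m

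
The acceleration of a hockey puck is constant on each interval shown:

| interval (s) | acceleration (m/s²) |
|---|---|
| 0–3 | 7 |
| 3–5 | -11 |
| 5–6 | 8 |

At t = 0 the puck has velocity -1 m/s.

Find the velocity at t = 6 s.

Δv equals the area under the a-t graph; then v = v₀ + Δv.
0–3 s: 7 × 3 = 21 m/s
3–5 s: -11 × 2 = -22 m/s
5–6 s: 8 × 1 = 8 m/s
Δv = 7 m/s, so v(6) = -1 + (7) = 6 m/s.

6 m/s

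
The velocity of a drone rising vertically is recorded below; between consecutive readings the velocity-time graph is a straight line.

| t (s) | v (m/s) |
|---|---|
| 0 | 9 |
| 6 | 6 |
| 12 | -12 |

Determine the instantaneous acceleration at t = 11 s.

-3 m/s²

Acceleration is the slope of the v-t graph on 6–12 s: (-12 − 6)/(12 − 6) = -3 m/s².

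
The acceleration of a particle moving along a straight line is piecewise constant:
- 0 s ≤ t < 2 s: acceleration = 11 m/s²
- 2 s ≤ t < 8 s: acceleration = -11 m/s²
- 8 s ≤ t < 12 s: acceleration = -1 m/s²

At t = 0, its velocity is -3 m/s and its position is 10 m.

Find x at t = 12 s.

On each constant-a segment, Δv = aΔt and Δx = v₀Δt + ½aΔt²; chain segment to segment.
0–2 s: v starts -3 m/s; Δx = -3·2 + ½·11·2² = 16 m; v ends 19 m/s.
2–8 s: v starts 19 m/s; Δx = 19·6 + ½·-11·6² = -84 m; v ends -47 m/s.
8–12 s: v starts -47 m/s; Δx = -47·4 + ½·-1·4² = -196 m; v ends -51 m/s.
x(12) = 10 + Σ Δx = -254 m.

-254 m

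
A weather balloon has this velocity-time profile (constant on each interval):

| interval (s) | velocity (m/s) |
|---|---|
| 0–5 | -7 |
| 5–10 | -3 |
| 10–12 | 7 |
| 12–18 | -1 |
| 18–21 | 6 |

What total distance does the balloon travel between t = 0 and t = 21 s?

Total distance travelled is ∫|v| dt — sum the magnitudes of each area piece.
0–5 s: |-7| × 5 = 35 m
5–10 s: |-3| × 5 = 15 m
10–12 s: |7| × 2 = 14 m
12–18 s: |-1| × 6 = 6 m
18–21 s: |6| × 3 = 18 m
Total distance = 88 m

88 m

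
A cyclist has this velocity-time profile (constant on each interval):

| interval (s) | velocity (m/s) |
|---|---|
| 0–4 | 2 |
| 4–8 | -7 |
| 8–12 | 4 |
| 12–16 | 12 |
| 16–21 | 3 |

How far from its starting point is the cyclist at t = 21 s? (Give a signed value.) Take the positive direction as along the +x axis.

59 m

Displacement is the signed area under the v-t curve.
0–4 s: 2 × 4 = 8 m
4–8 s: -7 × 4 = -28 m
8–12 s: 4 × 4 = 16 m
12–16 s: 12 × 4 = 48 m
16–21 s: 3 × 5 = 15 m
Net displacement = 59 m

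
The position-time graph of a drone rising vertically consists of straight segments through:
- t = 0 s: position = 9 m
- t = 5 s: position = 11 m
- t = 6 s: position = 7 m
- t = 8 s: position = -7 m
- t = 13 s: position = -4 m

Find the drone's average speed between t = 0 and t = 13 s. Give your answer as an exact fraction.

23/13 m/s

Average speed = (total path length)/(elapsed time); on a piecewise-linear x-t graph the path length is Σ|Δx|.
0–5 s: |Δx| = |11 − 9| = 2 m
5–6 s: |Δx| = |7 − 11| = 4 m
6–8 s: |Δx| = |-7 − 7| = 14 m
8–13 s: |Δx| = |-4 − -7| = 3 m
Total path = 23 m; average speed = 23/13 = 23/13 m/s.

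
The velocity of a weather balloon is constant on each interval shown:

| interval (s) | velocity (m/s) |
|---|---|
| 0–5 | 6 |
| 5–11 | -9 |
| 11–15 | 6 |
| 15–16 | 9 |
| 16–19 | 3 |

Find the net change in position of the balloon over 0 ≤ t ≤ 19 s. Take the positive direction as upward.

18 m

Displacement is the signed area under the v-t curve.
0–5 s: 6 × 5 = 30 m
5–11 s: -9 × 6 = -54 m
11–15 s: 6 × 4 = 24 m
15–16 s: 9 × 1 = 9 m
16–19 s: 3 × 3 = 9 m
Net displacement = 18 m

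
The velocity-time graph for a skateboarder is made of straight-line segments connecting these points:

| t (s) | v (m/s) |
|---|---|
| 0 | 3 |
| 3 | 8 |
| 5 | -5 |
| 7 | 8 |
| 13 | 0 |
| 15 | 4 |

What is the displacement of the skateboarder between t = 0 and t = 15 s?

Net displacement equals the area under the velocity-time graph (areas below the axis count negative).
0–3 s: ½(3 + 8)(3) = 16.5 m
3–5 s: ½(8 + -5)(2) = 3 m
5–7 s: ½(-5 + 8)(2) = 3 m
7–13 s: ½(8 + 0)(6) = 24 m
13–15 s: ½(0 + 4)(2) = 4 m
Net displacement = 50.5 m

50.5 m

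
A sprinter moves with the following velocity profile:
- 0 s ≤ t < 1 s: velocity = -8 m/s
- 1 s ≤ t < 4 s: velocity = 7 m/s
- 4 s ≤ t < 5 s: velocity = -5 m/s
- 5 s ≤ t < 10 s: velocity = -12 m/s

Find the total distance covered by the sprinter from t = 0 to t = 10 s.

94 m

Distance (not displacement) is the total path length: add the absolute areas under v-t.
0–1 s: |-8| × 1 = 8 m
1–4 s: |7| × 3 = 21 m
4–5 s: |-5| × 1 = 5 m
5–10 s: |-12| × 5 = 60 m
Total distance = 94 m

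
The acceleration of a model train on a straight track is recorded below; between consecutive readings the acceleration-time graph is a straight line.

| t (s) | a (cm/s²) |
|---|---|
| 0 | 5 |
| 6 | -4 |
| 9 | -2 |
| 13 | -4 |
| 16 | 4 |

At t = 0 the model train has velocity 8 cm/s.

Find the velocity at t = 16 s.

Δv equals the area under the a-t graph; then v = v₀ + Δv.
0–6 s: ½(5 + -4)(6) = 3 cm/s
6–9 s: ½(-4 + -2)(3) = -9 cm/s
9–13 s: ½(-2 + -4)(4) = -12 cm/s
13–16 s: ½(-4 + 4)(3) = 0 cm/s
Δv = -18 cm/s, so v(16) = 8 + (-18) = -10 cm/s.

-10 cm/s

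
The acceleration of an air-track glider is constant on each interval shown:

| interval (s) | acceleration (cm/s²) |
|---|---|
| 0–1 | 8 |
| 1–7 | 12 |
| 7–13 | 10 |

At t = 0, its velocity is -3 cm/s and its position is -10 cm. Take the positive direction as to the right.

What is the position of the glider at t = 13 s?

879 cm

On each constant-a segment, Δv = aΔt and Δx = v₀Δt + ½aΔt²; chain segment to segment.
0–1 s: v starts -3 cm/s; Δx = -3·1 + ½·8·1² = 1 cm; v ends 5 cm/s.
1–7 s: v starts 5 cm/s; Δx = 5·6 + ½·12·6² = 246 cm; v ends 77 cm/s.
7–13 s: v starts 77 cm/s; Δx = 77·6 + ½·10·6² = 642 cm; v ends 137 cm/s.
x(13) = -10 + Σ Δx = 879 cm.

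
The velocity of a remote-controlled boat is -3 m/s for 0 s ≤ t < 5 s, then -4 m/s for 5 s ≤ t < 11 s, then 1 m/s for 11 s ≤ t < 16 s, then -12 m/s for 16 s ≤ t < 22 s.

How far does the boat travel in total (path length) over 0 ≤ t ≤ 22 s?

Total distance travelled is ∫|v| dt — sum the magnitudes of each area piece.
0–5 s: |-3| × 5 = 15 m
5–11 s: |-4| × 6 = 24 m
11–16 s: |1| × 5 = 5 m
16–22 s: |-12| × 6 = 72 m
Total distance = 116 m

116 m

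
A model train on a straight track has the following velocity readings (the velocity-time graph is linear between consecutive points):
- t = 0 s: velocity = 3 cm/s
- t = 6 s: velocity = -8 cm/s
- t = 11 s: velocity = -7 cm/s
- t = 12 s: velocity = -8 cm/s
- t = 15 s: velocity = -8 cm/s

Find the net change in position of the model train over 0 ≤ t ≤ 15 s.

-84 cm

Displacement is the signed area under the v-t curve.
0–6 s: ½(3 + -8)(6) = -15 cm
6–11 s: ½(-8 + -7)(5) = -37.5 cm
11–12 s: ½(-7 + -8)(1) = -7.5 cm
12–15 s: -8 × 3 = -24 cm
Net displacement = -84 cm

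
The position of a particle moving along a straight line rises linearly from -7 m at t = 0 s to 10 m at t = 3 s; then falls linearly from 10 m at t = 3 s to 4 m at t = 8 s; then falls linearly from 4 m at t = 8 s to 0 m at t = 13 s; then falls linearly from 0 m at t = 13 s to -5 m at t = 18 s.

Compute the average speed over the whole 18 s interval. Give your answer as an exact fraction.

Average speed = (total path length)/(elapsed time); on a piecewise-linear x-t graph the path length is Σ|Δx|.
0–3 s: |Δx| = |10 − -7| = 17 m
3–8 s: |Δx| = |4 − 10| = 6 m
8–13 s: |Δx| = |0 − 4| = 4 m
13–18 s: |Δx| = |-5 − 0| = 5 m
Total path = 32 m; average speed = 32/18 = 16/9 m/s.

16/9 m/s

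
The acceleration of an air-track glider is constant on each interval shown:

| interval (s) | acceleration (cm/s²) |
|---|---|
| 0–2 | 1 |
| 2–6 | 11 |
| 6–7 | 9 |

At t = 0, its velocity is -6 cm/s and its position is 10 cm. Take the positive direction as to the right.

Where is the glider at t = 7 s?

116.5 cm

On each constant-a segment, Δv = aΔt and Δx = v₀Δt + ½aΔt²; chain segment to segment.
0–2 s: v starts -6 cm/s; Δx = -6·2 + ½·1·2² = -10 cm; v ends -4 cm/s.
2–6 s: v starts -4 cm/s; Δx = -4·4 + ½·11·4² = 72 cm; v ends 40 cm/s.
6–7 s: v starts 40 cm/s; Δx = 40·1 + ½·9·1² = 44.5 cm; v ends 49 cm/s.
x(7) = 10 + Σ Δx = 116.5 cm.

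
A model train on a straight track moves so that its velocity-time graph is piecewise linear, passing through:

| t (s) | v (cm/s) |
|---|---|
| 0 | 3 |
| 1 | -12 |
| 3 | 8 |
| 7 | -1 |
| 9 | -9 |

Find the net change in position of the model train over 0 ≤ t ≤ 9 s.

-4.5 cm

Net displacement equals the area under the velocity-time graph (areas below the axis count negative).
0–1 s: ½(3 + -12)(1) = -4.5 cm
1–3 s: ½(-12 + 8)(2) = -4 cm
3–7 s: ½(8 + -1)(4) = 14 cm
7–9 s: ½(-1 + -9)(2) = -10 cm
Net displacement = -4.5 cm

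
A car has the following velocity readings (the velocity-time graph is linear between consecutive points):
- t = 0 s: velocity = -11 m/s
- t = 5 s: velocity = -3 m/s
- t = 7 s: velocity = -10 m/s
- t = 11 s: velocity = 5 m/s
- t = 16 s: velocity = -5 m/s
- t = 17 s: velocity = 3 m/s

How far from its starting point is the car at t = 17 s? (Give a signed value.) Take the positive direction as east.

-59 m

Net displacement equals the area under the velocity-time graph (areas below the axis count negative).
0–5 s: ½(-11 + -3)(5) = -35 m
5–7 s: ½(-3 + -10)(2) = -13 m
7–11 s: ½(-10 + 5)(4) = -10 m
11–16 s: ½(5 + -5)(5) = 0 m
16–17 s: ½(-5 + 3)(1) = -1 m
Net displacement = -59 m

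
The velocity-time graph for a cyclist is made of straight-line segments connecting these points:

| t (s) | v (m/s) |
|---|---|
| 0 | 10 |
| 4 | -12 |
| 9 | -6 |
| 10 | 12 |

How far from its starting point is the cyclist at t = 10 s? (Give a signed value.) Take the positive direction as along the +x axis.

Displacement is the signed area under the v-t curve.
0–4 s: ½(10 + -12)(4) = -4 m
4–9 s: ½(-12 + -6)(5) = -45 m
9–10 s: ½(-6 + 12)(1) = 3 m
Net displacement = -46 m

-46 m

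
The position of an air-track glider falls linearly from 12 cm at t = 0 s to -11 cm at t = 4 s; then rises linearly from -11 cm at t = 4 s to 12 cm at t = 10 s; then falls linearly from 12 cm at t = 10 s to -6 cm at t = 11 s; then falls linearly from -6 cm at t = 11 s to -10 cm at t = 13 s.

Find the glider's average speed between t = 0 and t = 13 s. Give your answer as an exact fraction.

Average speed = (total path length)/(elapsed time); on a piecewise-linear x-t graph the path length is Σ|Δx|.
0–4 s: |Δx| = |-11 − 12| = 23 cm
4–10 s: |Δx| = |12 − -11| = 23 cm
10–11 s: |Δx| = |-6 − 12| = 18 cm
11–13 s: |Δx| = |-10 − -6| = 4 cm
Total path = 68 cm; average speed = 68/13 = 68/13 cm/s.

68/13 cm/s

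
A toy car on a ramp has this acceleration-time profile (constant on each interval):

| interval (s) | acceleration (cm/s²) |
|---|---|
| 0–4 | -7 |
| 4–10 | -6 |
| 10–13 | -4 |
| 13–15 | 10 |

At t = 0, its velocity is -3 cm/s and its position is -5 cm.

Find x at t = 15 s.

-724 cm

On each constant-a segment, Δv = aΔt and Δx = v₀Δt + ½aΔt²; chain segment to segment.
0–4 s: v starts -3 cm/s; Δx = -3·4 + ½·-7·4² = -68 cm; v ends -31 cm/s.
4–10 s: v starts -31 cm/s; Δx = -31·6 + ½·-6·6² = -294 cm; v ends -67 cm/s.
10–13 s: v starts -67 cm/s; Δx = -67·3 + ½·-4·3² = -219 cm; v ends -79 cm/s.
13–15 s: v starts -79 cm/s; Δx = -79·2 + ½·10·2² = -138 cm; v ends -59 cm/s.
x(15) = -5 + Σ Δx = -724 cm.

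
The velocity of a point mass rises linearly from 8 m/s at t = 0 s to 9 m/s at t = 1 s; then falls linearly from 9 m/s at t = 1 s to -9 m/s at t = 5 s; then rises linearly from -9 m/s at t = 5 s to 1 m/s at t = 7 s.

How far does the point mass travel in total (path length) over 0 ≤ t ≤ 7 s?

34.7 m

Distance (not displacement) is the total path length: add the absolute areas under v-t.
0–1 s: |½(8 + 9)(1)| = 8.5 m
1–5 s: v = 0 at t = 3 s; triangle areas 9 + 9 = 18 m
5–7 s: v = 0 at t = 6.8 s; triangle areas 8.1 + 0.1 = 8.2 m
Total distance = 34.7 m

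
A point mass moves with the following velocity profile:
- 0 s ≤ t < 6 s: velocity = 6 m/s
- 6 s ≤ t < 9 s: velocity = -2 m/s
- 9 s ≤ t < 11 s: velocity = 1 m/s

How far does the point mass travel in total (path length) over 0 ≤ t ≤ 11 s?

44 m

Distance (not displacement) is the total path length: add the absolute areas under v-t.
0–6 s: |6| × 6 = 36 m
6–9 s: |-2| × 3 = 6 m
9–11 s: |1| × 2 = 2 m
Total distance = 44 m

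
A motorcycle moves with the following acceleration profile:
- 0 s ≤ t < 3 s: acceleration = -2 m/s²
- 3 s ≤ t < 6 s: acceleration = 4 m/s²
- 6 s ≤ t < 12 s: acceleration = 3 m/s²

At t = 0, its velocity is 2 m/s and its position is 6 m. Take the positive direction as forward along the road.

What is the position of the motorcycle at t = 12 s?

On each constant-a segment, Δv = aΔt and Δx = v₀Δt + ½aΔt²; chain segment to segment.
0–3 s: v starts 2 m/s; Δx = 2·3 + ½·-2·3² = -3 m; v ends -4 m/s.
3–6 s: v starts -4 m/s; Δx = -4·3 + ½·4·3² = 6 m; v ends 8 m/s.
6–12 s: v starts 8 m/s; Δx = 8·6 + ½·3·6² = 102 m; v ends 26 m/s.
x(12) = 6 + Σ Δx = 111 m.

111 m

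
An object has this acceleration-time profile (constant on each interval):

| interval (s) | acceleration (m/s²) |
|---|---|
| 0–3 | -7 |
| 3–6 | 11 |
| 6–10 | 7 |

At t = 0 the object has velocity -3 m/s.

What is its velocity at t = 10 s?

37 m/s

Δv equals the area under the a-t graph; then v = v₀ + Δv.
0–3 s: -7 × 3 = -21 m/s
3–6 s: 11 × 3 = 33 m/s
6–10 s: 7 × 4 = 28 m/s
Δv = 40 m/s, so v(10) = -3 + (40) = 37 m/s.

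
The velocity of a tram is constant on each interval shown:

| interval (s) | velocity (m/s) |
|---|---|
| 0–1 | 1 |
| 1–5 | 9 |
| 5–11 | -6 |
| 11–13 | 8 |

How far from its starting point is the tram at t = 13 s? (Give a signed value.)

Displacement is the signed area under the v-t curve.
0–1 s: 1 × 1 = 1 m
1–5 s: 9 × 4 = 36 m
5–11 s: -6 × 6 = -36 m
11–13 s: 8 × 2 = 16 m
Net displacement = 17 m

17 m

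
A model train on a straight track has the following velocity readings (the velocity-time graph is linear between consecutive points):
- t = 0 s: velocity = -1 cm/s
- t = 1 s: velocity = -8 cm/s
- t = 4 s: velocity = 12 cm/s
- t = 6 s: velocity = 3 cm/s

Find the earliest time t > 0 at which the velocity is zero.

v changes sign on 1–4 s (from -8 to 12); the graph is linear there, so v = 0 at t = 1 + (8)·(4 − 1)/(12 − -8) = 2.2 s.

t = 2.2 s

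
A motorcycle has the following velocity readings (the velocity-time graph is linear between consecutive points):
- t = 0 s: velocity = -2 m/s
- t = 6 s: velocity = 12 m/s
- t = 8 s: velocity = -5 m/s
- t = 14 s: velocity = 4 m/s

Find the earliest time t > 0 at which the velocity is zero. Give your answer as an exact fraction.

v changes sign on 0–6 s (from -2 to 12); the graph is linear there, so v = 0 at t = 0 + (2)·(6 − 0)/(12 − -2) = 6/7 s.

t = 6/7 s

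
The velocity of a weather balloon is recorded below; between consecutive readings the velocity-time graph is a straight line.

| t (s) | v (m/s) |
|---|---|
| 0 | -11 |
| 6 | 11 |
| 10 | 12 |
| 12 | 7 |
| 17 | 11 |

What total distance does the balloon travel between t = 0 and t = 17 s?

143 m

Distance (not displacement) is the total path length: add the absolute areas under v-t.
0–6 s: v = 0 at t = 3 s; triangle areas 16.5 + 16.5 = 33 m
6–10 s: |½(11 + 12)(4)| = 46 m
10–12 s: |½(12 + 7)(2)| = 19 m
12–17 s: |½(7 + 11)(5)| = 45 m
Total distance = 143 m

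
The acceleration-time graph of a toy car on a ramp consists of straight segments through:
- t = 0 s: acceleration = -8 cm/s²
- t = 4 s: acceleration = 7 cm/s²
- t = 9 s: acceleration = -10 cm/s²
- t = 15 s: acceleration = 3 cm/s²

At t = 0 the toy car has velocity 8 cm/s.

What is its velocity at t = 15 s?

Δv equals the area under the a-t graph; then v = v₀ + Δv.
0–4 s: ½(-8 + 7)(4) = -2 cm/s
4–9 s: ½(7 + -10)(5) = -7.5 cm/s
9–15 s: ½(-10 + 3)(6) = -21 cm/s
Δv = -30.5 cm/s, so v(15) = 8 + (-30.5) = -22.5 cm/s.

-22.5 cm/s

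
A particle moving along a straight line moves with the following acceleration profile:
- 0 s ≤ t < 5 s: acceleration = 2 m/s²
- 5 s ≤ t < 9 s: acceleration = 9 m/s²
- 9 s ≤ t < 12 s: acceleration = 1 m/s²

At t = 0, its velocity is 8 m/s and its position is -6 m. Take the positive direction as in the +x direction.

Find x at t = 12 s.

369.5 m

On each constant-a segment, Δv = aΔt and Δx = v₀Δt + ½aΔt²; chain segment to segment.
0–5 s: v starts 8 m/s; Δx = 8·5 + ½·2·5² = 65 m; v ends 18 m/s.
5–9 s: v starts 18 m/s; Δx = 18·4 + ½·9·4² = 144 m; v ends 54 m/s.
9–12 s: v starts 54 m/s; Δx = 54·3 + ½·1·3² = 166.5 m; v ends 57 m/s.
x(12) = -6 + Σ Δx = 369.5 m.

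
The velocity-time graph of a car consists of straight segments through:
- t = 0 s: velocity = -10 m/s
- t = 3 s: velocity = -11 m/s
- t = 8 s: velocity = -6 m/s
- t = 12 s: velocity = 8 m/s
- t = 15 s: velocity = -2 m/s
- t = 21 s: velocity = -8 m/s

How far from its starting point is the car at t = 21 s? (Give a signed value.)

Net displacement equals the area under the velocity-time graph (areas below the axis count negative).
0–3 s: ½(-10 + -11)(3) = -31.5 m
3–8 s: ½(-11 + -6)(5) = -42.5 m
8–12 s: ½(-6 + 8)(4) = 4 m
12–15 s: ½(8 + -2)(3) = 9 m
15–21 s: ½(-2 + -8)(6) = -30 m
Net displacement = -91 m

-91 m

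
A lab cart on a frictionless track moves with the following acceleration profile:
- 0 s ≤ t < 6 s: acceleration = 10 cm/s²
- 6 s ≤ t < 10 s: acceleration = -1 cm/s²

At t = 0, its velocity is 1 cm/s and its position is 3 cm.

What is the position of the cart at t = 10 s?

On each constant-a segment, Δv = aΔt and Δx = v₀Δt + ½aΔt²; chain segment to segment.
0–6 s: v starts 1 cm/s; Δx = 1·6 + ½·10·6² = 186 cm; v ends 61 cm/s.
6–10 s: v starts 61 cm/s; Δx = 61·4 + ½·-1·4² = 236 cm; v ends 57 cm/s.
x(10) = 3 + Σ Δx = 425 cm.

425 cm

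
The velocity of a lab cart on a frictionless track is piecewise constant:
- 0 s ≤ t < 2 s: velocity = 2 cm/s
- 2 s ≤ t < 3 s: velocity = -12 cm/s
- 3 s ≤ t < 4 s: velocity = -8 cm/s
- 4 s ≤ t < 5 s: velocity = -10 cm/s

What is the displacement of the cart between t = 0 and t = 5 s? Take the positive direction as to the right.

Displacement is the signed area under the v-t curve.
0–2 s: 2 × 2 = 4 cm
2–3 s: -12 × 1 = -12 cm
3–4 s: -8 × 1 = -8 cm
4–5 s: -10 × 1 = -10 cm
Net displacement = -26 cm

-26 cm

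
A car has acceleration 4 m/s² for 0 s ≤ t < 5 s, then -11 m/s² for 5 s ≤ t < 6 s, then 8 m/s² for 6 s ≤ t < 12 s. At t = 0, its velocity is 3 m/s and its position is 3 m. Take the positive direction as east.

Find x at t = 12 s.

On each constant-a segment, Δv = aΔt and Δx = v₀Δt + ½aΔt²; chain segment to segment.
0–5 s: v starts 3 m/s; Δx = 3·5 + ½·4·5² = 65 m; v ends 23 m/s.
5–6 s: v starts 23 m/s; Δx = 23·1 + ½·-11·1² = 17.5 m; v ends 12 m/s.
6–12 s: v starts 12 m/s; Δx = 12·6 + ½·8·6² = 216 m; v ends 60 m/s.
x(12) = 3 + Σ Δx = 301.5 m.

301.5 m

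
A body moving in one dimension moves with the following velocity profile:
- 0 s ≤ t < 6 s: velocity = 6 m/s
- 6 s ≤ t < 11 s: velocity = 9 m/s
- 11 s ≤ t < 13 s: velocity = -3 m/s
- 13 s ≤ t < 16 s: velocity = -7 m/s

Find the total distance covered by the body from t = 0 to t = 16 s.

108 m

Total distance travelled is ∫|v| dt — sum the magnitudes of each area piece.
0–6 s: |6| × 6 = 36 m
6–11 s: |9| × 5 = 45 m
11–13 s: |-3| × 2 = 6 m
13–16 s: |-7| × 3 = 21 m
Total distance = 108 m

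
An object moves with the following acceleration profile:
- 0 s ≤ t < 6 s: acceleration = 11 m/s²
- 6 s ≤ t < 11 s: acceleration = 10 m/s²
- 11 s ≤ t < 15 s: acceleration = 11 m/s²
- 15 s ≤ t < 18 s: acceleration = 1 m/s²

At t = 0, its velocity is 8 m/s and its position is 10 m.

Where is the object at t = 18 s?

On each constant-a segment, Δv = aΔt and Δx = v₀Δt + ½aΔt²; chain segment to segment.
0–6 s: v starts 8 m/s; Δx = 8·6 + ½·11·6² = 246 m; v ends 74 m/s.
6–11 s: v starts 74 m/s; Δx = 74·5 + ½·10·5² = 495 m; v ends 124 m/s.
11–15 s: v starts 124 m/s; Δx = 124·4 + ½·11·4² = 584 m; v ends 168 m/s.
15–18 s: v starts 168 m/s; Δx = 168·3 + ½·1·3² = 508.5 m; v ends 171 m/s.
x(18) = 10 + Σ Δx = 1843.5 m.

1843.5 m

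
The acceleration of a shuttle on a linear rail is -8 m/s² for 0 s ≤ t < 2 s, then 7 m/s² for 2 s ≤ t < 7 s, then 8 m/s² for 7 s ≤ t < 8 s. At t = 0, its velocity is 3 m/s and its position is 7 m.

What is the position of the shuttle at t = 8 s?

On each constant-a segment, Δv = aΔt and Δx = v₀Δt + ½aΔt²; chain segment to segment.
0–2 s: v starts 3 m/s; Δx = 3·2 + ½·-8·2² = -10 m; v ends -13 m/s.
2–7 s: v starts -13 m/s; Δx = -13·5 + ½·7·5² = 22.5 m; v ends 22 m/s.
7–8 s: v starts 22 m/s; Δx = 22·1 + ½·8·1² = 26 m; v ends 30 m/s.
x(8) = 7 + Σ Δx = 45.5 m.

45.5 m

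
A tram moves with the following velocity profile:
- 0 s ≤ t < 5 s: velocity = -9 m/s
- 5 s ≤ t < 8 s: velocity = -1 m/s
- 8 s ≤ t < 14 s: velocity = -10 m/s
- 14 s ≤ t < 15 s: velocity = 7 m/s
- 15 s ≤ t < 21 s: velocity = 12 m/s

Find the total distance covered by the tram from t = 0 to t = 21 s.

Distance (not displacement) is the total path length: add the absolute areas under v-t.
0–5 s: |-9| × 5 = 45 m
5–8 s: |-1| × 3 = 3 m
8–14 s: |-10| × 6 = 60 m
14–15 s: |7| × 1 = 7 m
15–21 s: |12| × 6 = 72 m
Total distance = 187 m

187 m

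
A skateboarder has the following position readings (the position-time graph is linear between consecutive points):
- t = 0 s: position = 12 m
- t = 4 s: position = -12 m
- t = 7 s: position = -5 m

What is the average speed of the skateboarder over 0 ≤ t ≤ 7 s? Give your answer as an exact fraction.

31/7 m/s

Average speed = (total path length)/(elapsed time); on a piecewise-linear x-t graph the path length is Σ|Δx|.
0–4 s: |Δx| = |-12 − 12| = 24 m
4–7 s: |Δx| = |-5 − -12| = 7 m
Total path = 31 m; average speed = 31/7 = 31/7 m/s.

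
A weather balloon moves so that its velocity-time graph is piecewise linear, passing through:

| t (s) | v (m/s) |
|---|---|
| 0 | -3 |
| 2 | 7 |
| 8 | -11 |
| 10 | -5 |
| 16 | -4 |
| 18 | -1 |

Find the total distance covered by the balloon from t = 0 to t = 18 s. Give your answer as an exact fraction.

1232/15 m

Total distance travelled is ∫|v| dt — sum the magnitudes of each area piece.
0–2 s: v = 0 at t = 0.6 s; triangle areas 0.9 + 4.9 = 5.8 m
2–8 s: v = 0 at t = 13/3 s; triangle areas 49/6 + 121/6 = 85/3 m
8–10 s: |½(-11 + -5)(2)| = 16 m
10–16 s: |½(-5 + -4)(6)| = 27 m
16–18 s: |½(-4 + -1)(2)| = 5 m
Total distance = 1232/15 m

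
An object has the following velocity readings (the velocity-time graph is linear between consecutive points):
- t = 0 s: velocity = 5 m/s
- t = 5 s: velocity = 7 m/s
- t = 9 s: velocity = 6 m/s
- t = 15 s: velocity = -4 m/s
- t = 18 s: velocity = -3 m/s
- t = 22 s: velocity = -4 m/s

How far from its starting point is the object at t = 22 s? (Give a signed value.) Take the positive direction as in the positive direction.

37.5 m

Net displacement equals the area under the velocity-time graph (areas below the axis count negative).
0–5 s: ½(5 + 7)(5) = 30 m
5–9 s: ½(7 + 6)(4) = 26 m
9–15 s: ½(6 + -4)(6) = 6 m
15–18 s: ½(-4 + -3)(3) = -10.5 m
18–22 s: ½(-3 + -4)(4) = -14 m
Net displacement = 37.5 m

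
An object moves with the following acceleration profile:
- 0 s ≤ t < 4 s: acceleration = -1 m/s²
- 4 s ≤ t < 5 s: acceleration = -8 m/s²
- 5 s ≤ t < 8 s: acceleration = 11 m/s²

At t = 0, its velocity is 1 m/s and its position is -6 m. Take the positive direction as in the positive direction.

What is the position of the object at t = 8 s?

On each constant-a segment, Δv = aΔt and Δx = v₀Δt + ½aΔt²; chain segment to segment.
0–4 s: v starts 1 m/s; Δx = 1·4 + ½·-1·4² = -4 m; v ends -3 m/s.
4–5 s: v starts -3 m/s; Δx = -3·1 + ½·-8·1² = -7 m; v ends -11 m/s.
5–8 s: v starts -11 m/s; Δx = -11·3 + ½·11·3² = 16.5 m; v ends 22 m/s.
x(8) = -6 + Σ Δx = -0.5 m.

-0.5 m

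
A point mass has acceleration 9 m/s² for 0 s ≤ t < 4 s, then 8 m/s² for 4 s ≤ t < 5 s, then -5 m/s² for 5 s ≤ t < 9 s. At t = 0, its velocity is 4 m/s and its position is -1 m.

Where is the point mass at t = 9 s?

283 m

On each constant-a segment, Δv = aΔt and Δx = v₀Δt + ½aΔt²; chain segment to segment.
0–4 s: v starts 4 m/s; Δx = 4·4 + ½·9·4² = 88 m; v ends 40 m/s.
4–5 s: v starts 40 m/s; Δx = 40·1 + ½·8·1² = 44 m; v ends 48 m/s.
5–9 s: v starts 48 m/s; Δx = 48·4 + ½·-5·4² = 152 m; v ends 28 m/s.
x(9) = -1 + Σ Δx = 283 m.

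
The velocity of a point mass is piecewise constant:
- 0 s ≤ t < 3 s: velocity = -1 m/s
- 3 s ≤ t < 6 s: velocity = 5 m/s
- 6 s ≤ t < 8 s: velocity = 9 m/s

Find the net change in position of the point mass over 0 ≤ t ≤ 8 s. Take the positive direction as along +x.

30 m

Net displacement equals the area under the velocity-time graph (areas below the axis count negative).
0–3 s: -1 × 3 = -3 m
3–6 s: 5 × 3 = 15 m
6–8 s: 9 × 2 = 18 m
Net displacement = 30 m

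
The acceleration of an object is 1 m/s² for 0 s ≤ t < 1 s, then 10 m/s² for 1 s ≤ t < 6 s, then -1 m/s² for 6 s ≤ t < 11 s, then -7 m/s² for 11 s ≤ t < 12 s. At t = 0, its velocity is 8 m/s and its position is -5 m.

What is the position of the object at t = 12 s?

506.5 m

On each constant-a segment, Δv = aΔt and Δx = v₀Δt + ½aΔt²; chain segment to segment.
0–1 s: v starts 8 m/s; Δx = 8·1 + ½·1·1² = 8.5 m; v ends 9 m/s.
1–6 s: v starts 9 m/s; Δx = 9·5 + ½·10·5² = 170 m; v ends 59 m/s.
6–11 s: v starts 59 m/s; Δx = 59·5 + ½·-1·5² = 282.5 m; v ends 54 m/s.
11–12 s: v starts 54 m/s; Δx = 54·1 + ½·-7·1² = 50.5 m; v ends 47 m/s.
x(12) = -5 + Σ Δx = 506.5 m.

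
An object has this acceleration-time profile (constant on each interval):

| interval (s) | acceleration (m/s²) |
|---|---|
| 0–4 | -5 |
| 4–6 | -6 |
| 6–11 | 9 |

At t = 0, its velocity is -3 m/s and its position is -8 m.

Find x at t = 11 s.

On each constant-a segment, Δv = aΔt and Δx = v₀Δt + ½aΔt²; chain segment to segment.
0–4 s: v starts -3 m/s; Δx = -3·4 + ½·-5·4² = -52 m; v ends -23 m/s.
4–6 s: v starts -23 m/s; Δx = -23·2 + ½·-6·2² = -58 m; v ends -35 m/s.
6–11 s: v starts -35 m/s; Δx = -35·5 + ½·9·5² = -62.5 m; v ends 10 m/s.
x(11) = -8 + Σ Δx = -180.5 m.

-180.5 m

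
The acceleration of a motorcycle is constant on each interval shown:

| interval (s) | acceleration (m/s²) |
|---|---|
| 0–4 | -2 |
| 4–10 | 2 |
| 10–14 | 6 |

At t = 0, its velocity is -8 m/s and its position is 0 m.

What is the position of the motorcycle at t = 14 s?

-76 m

On each constant-a segment, Δv = aΔt and Δx = v₀Δt + ½aΔt²; chain segment to segment.
0–4 s: v starts -8 m/s; Δx = -8·4 + ½·-2·4² = -48 m; v ends -16 m/s.
4–10 s: v starts -16 m/s; Δx = -16·6 + ½·2·6² = -60 m; v ends -4 m/s.
10–14 s: v starts -4 m/s; Δx = -4·4 + ½·6·4² = 32 m; v ends 20 m/s.
x(14) = 0 + Σ Δx = -76 m.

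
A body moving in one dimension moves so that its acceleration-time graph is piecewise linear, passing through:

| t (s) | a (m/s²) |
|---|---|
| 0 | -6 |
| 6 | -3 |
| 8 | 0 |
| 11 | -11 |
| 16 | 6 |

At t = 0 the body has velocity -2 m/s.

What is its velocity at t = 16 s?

-61 m/s

Δv equals the area under the a-t graph; then v = v₀ + Δv.
0–6 s: ½(-6 + -3)(6) = -27 m/s
6–8 s: ½(-3 + 0)(2) = -3 m/s
8–11 s: ½(0 + -11)(3) = -16.5 m/s
11–16 s: ½(-11 + 6)(5) = -12.5 m/s
Δv = -59 m/s, so v(16) = -2 + (-59) = -61 m/s.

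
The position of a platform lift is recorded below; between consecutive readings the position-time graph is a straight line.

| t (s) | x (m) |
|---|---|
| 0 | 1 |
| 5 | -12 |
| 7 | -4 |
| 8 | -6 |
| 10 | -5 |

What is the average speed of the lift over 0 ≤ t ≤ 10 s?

Average speed = (total path length)/(elapsed time); on a piecewise-linear x-t graph the path length is Σ|Δx|.
0–5 s: |Δx| = |-12 − 1| = 13 m
5–7 s: |Δx| = |-4 − -12| = 8 m
7–8 s: |Δx| = |-6 − -4| = 2 m
8–10 s: |Δx| = |-5 − -6| = 1 m
Total path = 24 m; average speed = 24/10 = 2.4 m/s.

2.4 m/s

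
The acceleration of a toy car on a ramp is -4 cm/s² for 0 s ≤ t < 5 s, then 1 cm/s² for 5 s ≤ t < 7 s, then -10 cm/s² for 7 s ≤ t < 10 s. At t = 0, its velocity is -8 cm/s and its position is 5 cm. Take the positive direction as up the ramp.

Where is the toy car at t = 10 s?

On each constant-a segment, Δv = aΔt and Δx = v₀Δt + ½aΔt²; chain segment to segment.
0–5 s: v starts -8 cm/s; Δx = -8·5 + ½·-4·5² = -90 cm; v ends -28 cm/s.
5–7 s: v starts -28 cm/s; Δx = -28·2 + ½·1·2² = -54 cm; v ends -26 cm/s.
7–10 s: v starts -26 cm/s; Δx = -26·3 + ½·-10·3² = -123 cm; v ends -56 cm/s.
x(10) = 5 + Σ Δx = -262 cm.

-262 cm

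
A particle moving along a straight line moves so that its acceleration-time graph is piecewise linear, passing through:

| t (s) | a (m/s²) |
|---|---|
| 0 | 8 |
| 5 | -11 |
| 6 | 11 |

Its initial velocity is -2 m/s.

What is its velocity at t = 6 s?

-9.5 m/s

Δv equals the area under the a-t graph; then v = v₀ + Δv.
0–5 s: ½(8 + -11)(5) = -7.5 m/s
5–6 s: ½(-11 + 11)(1) = 0 m/s
Δv = -7.5 m/s, so v(6) = -2 + (-7.5) = -9.5 m/s.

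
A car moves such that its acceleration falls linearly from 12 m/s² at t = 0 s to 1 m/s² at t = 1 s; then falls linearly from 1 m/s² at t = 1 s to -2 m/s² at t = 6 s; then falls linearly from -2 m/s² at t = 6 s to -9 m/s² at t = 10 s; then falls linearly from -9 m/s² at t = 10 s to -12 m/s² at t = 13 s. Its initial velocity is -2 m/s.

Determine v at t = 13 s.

Δv equals the area under the a-t graph; then v = v₀ + Δv.
0–1 s: ½(12 + 1)(1) = 6.5 m/s
1–6 s: ½(1 + -2)(5) = -2.5 m/s
6–10 s: ½(-2 + -9)(4) = -22 m/s
10–13 s: ½(-9 + -12)(3) = -31.5 m/s
Δv = -49.5 m/s, so v(13) = -2 + (-49.5) = -51.5 m/s.

-51.5 m/s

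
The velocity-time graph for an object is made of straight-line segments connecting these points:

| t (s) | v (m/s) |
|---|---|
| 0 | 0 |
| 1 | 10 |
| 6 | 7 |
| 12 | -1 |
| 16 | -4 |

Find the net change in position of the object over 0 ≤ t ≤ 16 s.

55.5 m

Net displacement equals the area under the velocity-time graph (areas below the axis count negative).
0–1 s: ½(0 + 10)(1) = 5 m
1–6 s: ½(10 + 7)(5) = 42.5 m
6–12 s: ½(7 + -1)(6) = 18 m
12–16 s: ½(-1 + -4)(4) = -10 m
Net displacement = 55.5 m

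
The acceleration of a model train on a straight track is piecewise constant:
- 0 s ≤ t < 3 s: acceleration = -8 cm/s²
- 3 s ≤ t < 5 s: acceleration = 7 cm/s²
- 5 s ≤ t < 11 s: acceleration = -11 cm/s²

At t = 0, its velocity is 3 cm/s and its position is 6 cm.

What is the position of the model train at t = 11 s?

On each constant-a segment, Δv = aΔt and Δx = v₀Δt + ½aΔt²; chain segment to segment.
0–3 s: v starts 3 cm/s; Δx = 3·3 + ½·-8·3² = -27 cm; v ends -21 cm/s.
3–5 s: v starts -21 cm/s; Δx = -21·2 + ½·7·2² = -28 cm; v ends -7 cm/s.
5–11 s: v starts -7 cm/s; Δx = -7·6 + ½·-11·6² = -240 cm; v ends -73 cm/s.
x(11) = 6 + Σ Δx = -289 cm.

-289 cm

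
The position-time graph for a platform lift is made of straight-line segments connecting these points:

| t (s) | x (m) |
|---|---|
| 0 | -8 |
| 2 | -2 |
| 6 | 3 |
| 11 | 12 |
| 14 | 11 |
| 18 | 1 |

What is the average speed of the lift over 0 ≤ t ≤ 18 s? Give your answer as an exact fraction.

Average speed = (total path length)/(elapsed time); on a piecewise-linear x-t graph the path length is Σ|Δx|.
0–2 s: |Δx| = |-2 − -8| = 6 m
2–6 s: |Δx| = |3 − -2| = 5 m
6–11 s: |Δx| = |12 − 3| = 9 m
11–14 s: |Δx| = |11 − 12| = 1 m
14–18 s: |Δx| = |1 − 11| = 10 m
Total path = 31 m; average speed = 31/18 = 31/18 m/s.

31/18 m/s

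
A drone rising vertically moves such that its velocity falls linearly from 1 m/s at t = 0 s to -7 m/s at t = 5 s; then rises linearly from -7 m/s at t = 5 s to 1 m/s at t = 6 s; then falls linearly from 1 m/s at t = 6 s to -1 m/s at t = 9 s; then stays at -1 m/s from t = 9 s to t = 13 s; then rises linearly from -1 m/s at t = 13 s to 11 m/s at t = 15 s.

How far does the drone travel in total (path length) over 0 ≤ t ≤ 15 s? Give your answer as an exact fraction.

Distance (not displacement) is the total path length: add the absolute areas under v-t.
0–5 s: v = 0 at t = 0.625 s; triangle areas 0.3125 + 15.3125 = 15.625 m
5–6 s: v = 0 at t = 5.875 s; triangle areas 3.0625 + 0.0625 = 3.125 m
6–9 s: v = 0 at t = 7.5 s; triangle areas 0.75 + 0.75 = 1.5 m
9–13 s: |-1| × 4 = 4 m
13–15 s: v = 0 at t = 79/6 s; triangle areas 1/12 + 121/12 = 61/6 m
Total distance = 413/12 m

413/12 m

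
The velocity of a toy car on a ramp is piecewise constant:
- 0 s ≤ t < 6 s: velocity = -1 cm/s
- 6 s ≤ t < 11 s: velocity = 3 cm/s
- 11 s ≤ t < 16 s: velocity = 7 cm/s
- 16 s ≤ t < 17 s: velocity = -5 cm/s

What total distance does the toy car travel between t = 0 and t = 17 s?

61 cm

Distance (not displacement) is the total path length: add the absolute areas under v-t.
0–6 s: |-1| × 6 = 6 cm
6–11 s: |3| × 5 = 15 cm
11–16 s: |7| × 5 = 35 cm
16–17 s: |-5| × 1 = 5 cm
Total distance = 61 cm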